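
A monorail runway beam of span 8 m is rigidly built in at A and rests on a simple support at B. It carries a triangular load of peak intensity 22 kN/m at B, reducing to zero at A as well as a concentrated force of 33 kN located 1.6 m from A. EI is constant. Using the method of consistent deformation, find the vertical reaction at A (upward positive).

Take the reaction at B as the redundant and release it; the primary structure is a cantilever fixed at A.
Free-end deflection of the primary structure under the applied loading (downward +):
  triangular load, peak 22 at the free end: 11w₀L⁴/(120EI) = 8260/EI
  point load 33 at a = 1.6: Pa²(3L − a)/(6EI) = 315.4/EI
  δ_0 = 8576/EI
Flexibility coefficient — unit upward force at B: δ_{BB} = L³/(3EI) = 170.7/EI.
The prop prevents deflection at B: R_B = δ_0/δ_{BB} = 8576/170.7 = 50.25 kN.
Vertical equilibrium: R_A = ΣP − R_B = 121 − 50.25 = 70.75 kN.

R_A = 70.75 kN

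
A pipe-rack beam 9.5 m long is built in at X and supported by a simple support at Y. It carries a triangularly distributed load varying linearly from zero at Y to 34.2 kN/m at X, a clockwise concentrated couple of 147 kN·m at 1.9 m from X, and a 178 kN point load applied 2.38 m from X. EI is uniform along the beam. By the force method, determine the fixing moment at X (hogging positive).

M_X = 551.1 kN·m

Choose R_Y as the redundant. The primary structure is the cantilever fixed at X.
Deflection at Y on the released cantilever, summing each load's contribution:
  triangular load, peak 34.2 at the fixed end: w₀L⁴/(30EI) = 9285/EI
  clockwise couple 147 at a = 1.9: M₀a(2L − a)/(2EI) = 2388/EI
  point load 178 at a = 2.38: Pa²(3L − a)/(6EI) = 4389/EI
  δ_0 = 16063/EI
Flexibility coefficient — unit upward force at Y: δ_{YY} = L³/(3EI) = 285.8/EI.
Compatibility at Y: δ_0 − R_Y·δ_{YY} = 0, so R_Y = 16063/285.8 = 56.2 kN.
Moment equilibrium about X: M_X = Σ(load moments about X) − R_Y·L = 1085 − 56.2×9.5 = 551.1 kN·m.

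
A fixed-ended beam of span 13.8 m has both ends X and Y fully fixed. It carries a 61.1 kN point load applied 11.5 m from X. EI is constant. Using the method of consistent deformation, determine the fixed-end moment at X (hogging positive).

M_X = 19.52 kN·m

Release both end moments; the primary structure is a simply-supported span XY with redundants M_X and M_Y.
Simple-span end rotations at X and Y under the given loads:
  at X: point load 61.1 at a = 11.5: Pab(L + b)/(6LEI) = 314.2/EI
  at Y: point load 61.1 at a = 11.5: Pab(L + a)/(6LEI) = 493.8/EI
  θ_X0 = 314.2/EI,  θ_Y0 = 493.8/EI
Flexibility coefficients: a unit moment at one end gives L/(3EI) there and L/(6EI) at the far end, so f₁₁ = f₂₂ = 4.6/EI and f₁₂ = f₂₁ = 2.3/EI.
Compatibility — zero rotation at each built-in end:
  4.6 M_X + 2.3 M_Y = 314.2
  2.3 M_X + 4.6 M_Y = 493.8
Solving the pair gives M_X = 19.52 kN·m and M_Y = 97.59 kN·m (hogging).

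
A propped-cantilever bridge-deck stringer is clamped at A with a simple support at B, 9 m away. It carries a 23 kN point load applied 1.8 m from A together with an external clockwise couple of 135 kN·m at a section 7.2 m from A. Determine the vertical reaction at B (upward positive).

R_B = 22.89 kN

Choose R_B as the redundant. The primary structure is the cantilever fixed at A.
Free-end deflection of the primary structure under the applied loading (downward +):
  point load 23 at a = 1.8: Pa²(3L − a)/(6EI) = 313/EI
  clockwise couple 135 at a = 7.2: M₀a(2L − a)/(2EI) = 5249/EI
  δ_0 = 5562/EI
Tip deflection under a unit load at B: L³/(3EI) = 243/EI.
The prop prevents deflection at B: R_B = δ_0/δ_{BB} = 5562/243 = 22.89 kN.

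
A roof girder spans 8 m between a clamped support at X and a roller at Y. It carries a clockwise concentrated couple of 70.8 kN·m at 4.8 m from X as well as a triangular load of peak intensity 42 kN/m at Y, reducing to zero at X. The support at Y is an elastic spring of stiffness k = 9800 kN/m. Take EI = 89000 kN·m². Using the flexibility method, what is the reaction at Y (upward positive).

R_Y = 98.32 kN

Choose R_Y as the redundant. The primary structure is the cantilever fixed at X.
Deflection at Y on the released cantilever, summing each load's contribution:
  clockwise couple 70.8 at a = 4.8: M₀a(2L − a)/(2EI) = 1903/EI
  triangular load, peak 42 at the free end: 11w₀L⁴/(120EI) = 15770/EI
  δ_0 = 17673/EI
Tip deflection under a unit load at Y: L³/(3EI) = 170.7/EI.
With EI = 89000 kN·m²: δ_0 = 0.19857 m and δ_{YY} = 0.001918 m/kN.
Compatibility — the spring shortens by R_Y/k under the reaction it provides: δ_0 − R_Y·δ_{YY} = R_Y/k. With 1/k = 0.000102 m/kN, R_Y = δ_0 / (δ_{YY} + 1/k) = 0.19857 / (0.001918 + 0.000102) = 98.32 kN.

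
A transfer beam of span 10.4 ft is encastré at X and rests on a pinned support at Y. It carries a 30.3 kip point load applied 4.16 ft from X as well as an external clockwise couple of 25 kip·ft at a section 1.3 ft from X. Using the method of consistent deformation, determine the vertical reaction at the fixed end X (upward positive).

Release the roller at Y. Primary structure: cantilever fixed at X.
Deflection at Y on the released cantilever, summing each load's contribution:
  point load 30.3 at a = 4.16: Pa²(3L − a)/(6EI) = 2363/EI
  clockwise couple 25 at a = 1.3: M₀a(2L − a)/(2EI) = 316.9/EI
  δ_0 = 2680/EI
Flexibility coefficient — unit upward force at Y: δ_{YY} = L³/(3EI) = 375/EI.
The prop prevents deflection at Y: R_Y = δ_0/δ_{YY} = 2680/375 = 7.148 kip.
Vertical equilibrium: R_X = ΣP − R_Y = 30.3 − 7.148 = 23.15 kip.

R_X = 23.15 kip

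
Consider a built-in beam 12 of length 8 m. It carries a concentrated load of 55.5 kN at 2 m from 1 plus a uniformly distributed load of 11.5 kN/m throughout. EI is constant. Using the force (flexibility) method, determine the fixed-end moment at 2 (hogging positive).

Release both end moments; the primary structure is a simply-supported span 12 with redundants M_1 and M_2.
On the primary (simply-supported) span, the end slopes from the loading are:
  at 1: point load 55.5 at a = 2: Pab(L + b)/(6LEI) = 194.2/EI
  at 2: point load 55.5 at a = 2: Pab(L + a)/(6LEI) = 138.8/EI
  at 1: UDL 11.5: wL³/(24EI) = 245.3/EI
  at 2: UDL 11.5: wL³/(24EI) = 245.3/EI
  θ_10 = 439.6/EI,  θ_20 = 384.1/EI
Flexibility coefficients: a unit moment at one end gives L/(3EI) there and L/(6EI) at the far end, so f₁₁ = f₂₂ = 2.667/EI and f₁₂ = f₂₁ = 1.333/EI.
Compatibility — zero rotation at each built-in end:
  2.667 M_1 + 1.333 M_2 = 439.6
  1.333 M_1 + 2.667 M_2 = 384.1
Solving the pair gives M_1 = 123.8 kN·m and M_2 = 82.15 kN·m (hogging).

M_2 = 82.15 kN·m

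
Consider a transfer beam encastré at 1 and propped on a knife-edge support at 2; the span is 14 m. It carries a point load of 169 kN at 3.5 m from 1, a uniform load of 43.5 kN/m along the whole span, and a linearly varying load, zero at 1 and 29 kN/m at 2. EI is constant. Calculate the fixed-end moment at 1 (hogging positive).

Take the reaction at 2 as the redundant and release it; the primary structure is a cantilever fixed at 1.
Downward deflection at the released point 2 due to the loads:
  point load 169 at a = 3.5: Pa²(3L − a)/(6EI) = 13284/EI
  UDL 43.5: wL⁴/(8EI) = 208887/EI
  triangular load, peak 29 at the free end: 11w₀L⁴/(120EI) = 102123/EI
  δ_0 = 324294/EI
Tip deflection under a unit load at 2: L³/(3EI) = 914.7/EI.
Compatibility at 2: δ_0 − R_2·δ_{22} = 0, so R_2 = 324294/914.7 = 354.5 kN.
Moment equilibrium about 1: M_1 = Σ(load moments about 1) − R_2·L = 6749 − 354.5×14 = 1785 kN·m.

M_1 = 1785 kN·m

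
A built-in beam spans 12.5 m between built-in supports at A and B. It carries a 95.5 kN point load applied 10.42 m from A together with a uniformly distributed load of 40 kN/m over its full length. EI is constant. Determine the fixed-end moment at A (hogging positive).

M_A = 548.4 kN·m

Take the two fixed-end moments M_A, M_B as redundants; the released structure is the simple span AB.
End rotations of the released simple span under the applied load (×1/EI):
  at A: point load 95.5 at a = 10.42: Pab(L + b)/(6LEI) = 402.4/EI
  at B: point load 95.5 at a = 10.42: Pab(L + a)/(6LEI) = 632.5/EI
  at A: UDL 40: wL³/(24EI) = 3255/EI
  at B: UDL 40: wL³/(24EI) = 3255/EI
  θ_A0 = 3658/EI,  θ_B0 = 3888/EI
Flexibility coefficients: a unit moment at one end gives L/(3EI) there and L/(6EI) at the far end, so f₁₁ = f₂₂ = 4.167/EI and f₁₂ = f₂₁ = 2.083/EI.
Compatibility — zero rotation at each built-in end:
  4.167 M_A + 2.083 M_B = 3658
  2.083 M_A + 4.167 M_B = 3888
Solving the pair gives M_A = 548.4 kN·m and M_B = 658.9 kN·m (hogging).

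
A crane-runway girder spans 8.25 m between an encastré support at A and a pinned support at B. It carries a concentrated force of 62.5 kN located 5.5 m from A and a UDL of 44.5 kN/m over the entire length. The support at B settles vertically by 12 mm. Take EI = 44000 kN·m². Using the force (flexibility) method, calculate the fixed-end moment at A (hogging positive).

Remove the prop at B; the released (primary) structure is a cantilever built in at A.
Downward deflection at the released point B due to the loads:
  point load 62.5 at a = 5.5: Pa²(3L − a)/(6EI) = 6066/EI
  UDL 44.5: wL⁴/(8EI) = 25768/EI
  δ_0 = 31834/EI
Tip deflection under a unit load at B: L³/(3EI) = 187.2/EI.
With EI = 44000 kN·m²: δ_0 = 0.7235 m and δ_{BB} = 0.004254 m/kN.
Compatibility — the beam at B must follow the support down by 0.012 m: δ_0 − R_B·δ_{BB} = 0.012, so R_B = (0.7235 − 0.012)/0.004254 = 167.3 kN.
Moment equilibrium about A: M_A = Σ(load moments about A) − R_B·L = 1858 − 167.3×8.25 = 478.3 kN·m.

M_A = 478.3 kN·m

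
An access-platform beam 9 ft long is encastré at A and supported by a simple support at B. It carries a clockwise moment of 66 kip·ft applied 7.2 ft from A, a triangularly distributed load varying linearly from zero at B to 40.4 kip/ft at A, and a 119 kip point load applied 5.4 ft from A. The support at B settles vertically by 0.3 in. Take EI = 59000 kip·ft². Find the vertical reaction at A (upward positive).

Choose R_B as the redundant. The primary structure is the cantilever fixed at A.
Downward deflection at the released point B due to the loads:
  clockwise couple 66 at a = 7.2: M₀a(2L − a)/(2EI) = 2566/EI
  triangular load, peak 40.4 at the fixed end: w₀L⁴/(30EI) = 8835/EI
  point load 119 at a = 5.4: Pa²(3L − a)/(6EI) = 12492/EI
  δ_0 = 23894/EI
Flexibility coefficient — unit upward force at B: δ_{BB} = L³/(3EI) = 243/EI.
With EI = 59000 kip·ft²: δ_0 = 0.40498 ft and δ_{BB} = 0.004119 ft/kip.
Compatibility — the beam at B must follow the support down by 0.025 ft: δ_0 − R_B·δ_{BB} = 0.025, so R_B = (0.40498 − 0.025)/0.004119 = 92.26 kip.
Vertical equilibrium: R_A = ΣP − R_B = 300.8 − 92.26 = 208.5 kip.

R_A = 208.5 kip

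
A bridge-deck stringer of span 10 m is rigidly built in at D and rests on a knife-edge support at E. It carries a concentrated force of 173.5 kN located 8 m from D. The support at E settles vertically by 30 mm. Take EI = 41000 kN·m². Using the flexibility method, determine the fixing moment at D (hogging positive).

M_D = 203.5 kN·m

Take the reaction at E as the redundant and release it; the primary structure is a cantilever fixed at D.
Free-end deflection of the primary structure under the applied loading (downward +):
  point load 173.5 at a = 8: Pa²(3L − a)/(6EI) = 40715/EI
Tip deflection under a unit load at E: L³/(3EI) = 333.3/EI.
With EI = 41000 kN·m²: δ_0 = 0.99304 m and δ_{EE} = 0.00813 m/kN.
Compatibility — the beam at E must follow the support down by 0.03 m: δ_0 − R_E·δ_{EE} = 0.03, so R_E = (0.99304 − 0.03)/0.00813 = 118.5 kN.
Moment equilibrium about D: M_D = Σ(load moments about D) − R_E·L = 1388 − 118.5×10 = 203.5 kN·m.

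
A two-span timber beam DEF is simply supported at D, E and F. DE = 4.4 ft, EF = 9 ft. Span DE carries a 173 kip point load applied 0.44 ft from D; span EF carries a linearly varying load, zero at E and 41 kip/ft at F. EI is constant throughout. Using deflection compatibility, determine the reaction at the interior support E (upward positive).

Insert a hinge at E; M_E is the redundant, and each span becomes simply supported.
Discontinuity in slope at E on the released structure — sum the simple-span end rotations:
  span DE: point load 173 at a = 0.44: Pab(L + a)/(6LEI) = 55.26/EI
  span EF: triangular load, peak 41: 7w₀L³/(360EI) = 581.2/EI
  relative rotation θ_0 = (55.26 + 581.2)/EI = 636.4/EI
A unit hogging moment at E produces rotation L₁/(3EI) + L₂/(3EI) = 4.467/EI.
Compatibility: M_E·(L₁+L₂)/(3EI) = θ_0, giving M_E = 142.5 kip·ft (hogging).
Span DE, ΣM about D with M_E applied at E: R_E^{DE}·4.4 = 76.12 + 142.5, so R_E^{DE} = 49.68 kip and R_D = 173 − 49.68 = 123.3 kip.
Span EF, ΣM about F: R_E^{EF}·9 = 553.5 + 142.5, so R_E^{EF} = 77.33 kip and R_F = 184.5 − 77.33 = 107.2 kip.
R_E = 49.68 + 77.33 = 127 kip.

R_E = 127 kip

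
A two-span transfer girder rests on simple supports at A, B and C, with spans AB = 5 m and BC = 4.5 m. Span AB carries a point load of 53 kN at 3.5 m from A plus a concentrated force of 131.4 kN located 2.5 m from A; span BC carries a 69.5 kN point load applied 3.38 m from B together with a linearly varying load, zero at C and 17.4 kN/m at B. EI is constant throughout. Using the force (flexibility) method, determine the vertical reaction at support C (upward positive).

Insert a hinge at B; M_B is the redundant, and each span becomes simply supported.
Rotations at B on the released spans (each span's end-slope, ×1/EI):
  span AB: point load 53 at a = 3.5: Pab(L + a)/(6LEI) = 78.84/EI
  span AB: point load 131.4 at a = 2.5: Pab(L + a)/(6LEI) = 205.3/EI
  span BC: point load 69.5 at a = 3.38: Pab(L + b)/(6LEI) = 54.76/EI
  span BC: triangular load, peak 17.4: w₀L³/(45EI) = 35.23/EI
  relative rotation θ_0 = (284.1 + 90)/EI = 374.1/EI
A unit hogging moment at B produces rotation L₁/(3EI) + L₂/(3EI) = 3.167/EI.
Compatibility: M_B·(L₁+L₂)/(3EI) = θ_0, giving M_B = 118.2 kN·m (hogging).
Span BC, ΣM about C: R_B^{BC}·4.5 = 195.3 + 118.2, so R_B^{BC} = 69.65 kN and R_C = 108.7 − 69.65 = 39 kN.

R_C = 39 kN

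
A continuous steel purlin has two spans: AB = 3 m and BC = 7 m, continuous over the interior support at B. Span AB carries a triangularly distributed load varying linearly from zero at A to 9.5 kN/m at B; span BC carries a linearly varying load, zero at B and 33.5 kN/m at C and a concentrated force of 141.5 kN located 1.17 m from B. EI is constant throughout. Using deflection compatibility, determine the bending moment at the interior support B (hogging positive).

Insert a hinge at B; M_B is the redundant, and each span becomes simply supported.
Discontinuity in slope at B on the released structure — sum the simple-span end rotations:
  span AB: triangular load, peak 9.5: w₀L³/(45EI) = 5.7/EI
  span BC: triangular load, peak 33.5: 7w₀L³/(360EI) = 223.4/EI
  span BC: point load 141.5 at a = 1.17: Pab(L + b)/(6LEI) = 294.8/EI
  relative rotation θ_0 = (5.7 + 518.3)/EI = 524/EI
A unit hogging moment at B produces rotation L₁/(3EI) + L₂/(3EI) = 3.333/EI.
Compatibility: M_B·(L₁+L₂)/(3EI) = θ_0, giving M_B = 157.2 kN·m (hogging).

M_B = 157.2 kN·m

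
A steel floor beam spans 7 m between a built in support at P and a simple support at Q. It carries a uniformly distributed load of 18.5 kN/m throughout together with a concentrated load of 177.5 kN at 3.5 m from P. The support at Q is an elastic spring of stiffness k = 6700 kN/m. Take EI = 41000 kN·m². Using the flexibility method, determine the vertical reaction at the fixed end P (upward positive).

R_P = 208.3 kN

Remove the prop at Q; the released (primary) structure is a cantilever built in at P.
Downward deflection at the released point Q due to the loads:
  UDL 18.5: wL⁴/(8EI) = 5552/EI
  point load 177.5 at a = 3.5: Pa²(3L − a)/(6EI) = 6342/EI
  δ_0 = 11894/EI
Tip deflection under a unit load at Q: L³/(3EI) = 114.3/EI.
With EI = 41000 kN·m²: δ_0 = 0.2901 m and δ_{QQ} = 0.002789 m/kN.
Compatibility — the spring shortens by R_Q/k under the reaction it provides: δ_0 − R_Q·δ_{QQ} = R_Q/k. With 1/k = 0.000149 m/kN, R_Q = δ_0 / (δ_{QQ} + 1/k) = 0.2901 / (0.002789 + 0.000149) = 98.75 kN.
Vertical equilibrium: R_P = ΣP − R_Q = 307 − 98.75 = 208.3 kN.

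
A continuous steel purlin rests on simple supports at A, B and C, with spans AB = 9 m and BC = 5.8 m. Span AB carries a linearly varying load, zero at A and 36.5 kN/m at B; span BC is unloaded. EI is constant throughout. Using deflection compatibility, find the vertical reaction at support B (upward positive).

R_B = 143.5 kN

Release continuity at B by inserting a hinge; the redundant is the internal moment M_B. The primary structure is two simply-supported spans AB and BC.
Rotations at B on the released spans (each span's end-slope, ×1/EI):
  span AB: triangular load, peak 36.5: w₀L³/(45EI) = 591.3/EI
  relative rotation θ_0 = (591.3 + 0)/EI = 591.3/EI
A unit hogging moment at B produces rotation L₁/(3EI) + L₂/(3EI) = 4.933/EI.
Compatibility: M_B·(L₁+L₂)/(3EI) = θ_0, giving M_B = 119.9 kN·m (hogging).
Span AB, ΣM about A with M_B applied at B: R_B^{AB}·9 = 985.5 + 119.9, so R_B^{AB} = 122.8 kN and R_A = 164.2 − 122.8 = 41.43 kN.
Span BC, ΣM about C: R_B^{BC}·5.8 = 0 + 119.9, so R_B^{BC} = 20.67 kN and R_C = 0 − 20.67 = -20.67 kN.
R_B = 122.8 + 20.67 = 143.5 kN.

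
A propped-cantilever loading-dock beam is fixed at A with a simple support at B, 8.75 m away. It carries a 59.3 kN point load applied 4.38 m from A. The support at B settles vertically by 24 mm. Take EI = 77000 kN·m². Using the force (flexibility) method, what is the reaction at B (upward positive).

Choose R_B as the redundant. The primary structure is the cantilever fixed at A.
Free-end deflection of the primary structure under the applied loading (downward +):
  point load 59.3 at a = 4.38: Pa²(3L − a)/(6EI) = 4147/EI
Flexibility coefficient — unit upward force at B: δ_{BB} = L³/(3EI) = 223.3/EI.
With EI = 77000 kN·m²: δ_0 = 0.053853 m and δ_{BB} = 0.0029 m/kN.
Compatibility — the beam at B must follow the support down by 0.024 m: δ_0 − R_B·δ_{BB} = 0.024, so R_B = (0.053853 − 0.024)/0.0029 = 10.29 kN.

R_B = 10.29 kN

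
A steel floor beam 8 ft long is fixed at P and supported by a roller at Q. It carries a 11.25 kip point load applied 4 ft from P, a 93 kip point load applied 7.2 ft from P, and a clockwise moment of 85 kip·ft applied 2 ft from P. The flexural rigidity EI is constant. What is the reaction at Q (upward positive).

Take the reaction at Q as the redundant and release it; the primary structure is a cantilever fixed at P.
Deflection at Q on the released cantilever, summing each load's contribution:
  point load 11.25 at a = 4: Pa²(3L − a)/(6EI) = 600/EI
  point load 93 at a = 7.2: Pa²(3L − a)/(6EI) = 13499/EI
  clockwise couple 85 at a = 2: M₀a(2L − a)/(2EI) = 1190/EI
  δ_0 = 15289/EI
Flexibility coefficient — unit upward force at Q: δ_{QQ} = L³/(3EI) = 170.7/EI.
The prop prevents deflection at Q: R_Q = δ_0/δ_{QQ} = 15289/170.7 = 89.58 kip.

R_Q = 89.58 kip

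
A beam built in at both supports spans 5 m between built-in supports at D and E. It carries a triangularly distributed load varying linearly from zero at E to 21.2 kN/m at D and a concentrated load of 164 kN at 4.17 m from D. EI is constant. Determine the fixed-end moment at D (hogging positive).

M_D = 45.34 kN·m

Release both end moments; the primary structure is a simply-supported span DE with redundants M_D and M_E.
End rotations of the released simple span under the applied load (×1/EI):
  at D: triangular load, peak 21.2: w₀L³/(45EI) = 58.89/EI
  at E: triangular load, peak 21.2: 7w₀L³/(360EI) = 51.53/EI
  at D: point load 164 at a = 4.17: Pab(L + b)/(6LEI) = 110.3/EI
  at E: point load 164 at a = 4.17: Pab(L + a)/(6LEI) = 173.5/EI
  θ_D0 = 169.2/EI,  θ_E0 = 225/EI
Flexibility coefficients: a unit moment at one end gives L/(3EI) there and L/(6EI) at the far end, so f₁₁ = f₂₂ = 1.667/EI and f₁₂ = f₂₁ = 0.8333/EI.
Compatibility — zero rotation at each built-in end:
  1.667 M_D + 0.8333 M_E = 169.2
  0.8333 M_D + 1.667 M_E = 225
Solving the pair gives M_D = 45.34 kN·m and M_E = 112.3 kN·m (hogging).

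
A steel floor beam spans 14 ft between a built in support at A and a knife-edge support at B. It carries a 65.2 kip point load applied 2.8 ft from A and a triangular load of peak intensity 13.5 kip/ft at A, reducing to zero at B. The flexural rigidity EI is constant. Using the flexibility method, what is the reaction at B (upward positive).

Choose R_B as the redundant. The primary structure is the cantilever fixed at A.
Primary-structure tip deflection at B by superposition:
  point load 65.2 at a = 2.8: Pa²(3L − a)/(6EI) = 3340/EI
  triangular load, peak 13.5 at the fixed end: w₀L⁴/(30EI) = 17287/EI
  δ_0 = 20627/EI
Flexibility coefficient — unit upward force at B: δ_{BB} = L³/(3EI) = 914.7/EI.
The prop prevents deflection at B: R_B = δ_0/δ_{BB} = 20627/914.7 = 22.55 kip.

R_B = 22.55 kip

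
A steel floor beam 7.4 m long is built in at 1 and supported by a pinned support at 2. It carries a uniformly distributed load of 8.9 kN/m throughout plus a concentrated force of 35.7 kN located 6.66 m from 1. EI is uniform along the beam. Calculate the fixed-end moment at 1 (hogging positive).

M_1 = 74 kN·m

Choose R_2 as the redundant. The primary structure is the cantilever fixed at 1.
Primary-structure tip deflection at 2 by superposition:
  UDL 8.9: wL⁴/(8EI) = 3336/EI
  point load 35.7 at a = 6.66: Pa²(3L − a)/(6EI) = 4101/EI
  δ_0 = 7437/EI
Tip deflection under a unit load at 2: L³/(3EI) = 135.1/EI.
The prop prevents deflection at 2: R_2 = δ_0/δ_{22} = 7437/135.1 = 55.06 kN.
Moment equilibrium about 1: M_1 = Σ(load moments about 1) − R_2·L = 481.4 − 55.06×7.4 = 74 kN·m.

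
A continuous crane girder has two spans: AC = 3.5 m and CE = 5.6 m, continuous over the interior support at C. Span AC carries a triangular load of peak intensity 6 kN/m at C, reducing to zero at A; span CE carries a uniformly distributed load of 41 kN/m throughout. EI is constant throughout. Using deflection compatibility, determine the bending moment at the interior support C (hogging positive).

Take M_C as the redundant. Released structure: two simple spans AC and CE with a hinge at C.
End slopes at the hinge C, treating each span as simply supported:
  span AC: triangular load, peak 6: w₀L³/(45EI) = 5.717/EI
  span CE: UDL 41: wL³/(24EI) = 300/EI
  relative rotation θ_0 = (5.717 + 300)/EI = 305.7/EI
A unit hogging moment at C produces rotation L₁/(3EI) + L₂/(3EI) = 3.033/EI.
Compatibility: M_C·(L₁+L₂)/(3EI) = θ_0, giving M_C = 100.8 kN·m (hogging).

M_C = 100.8 kN·m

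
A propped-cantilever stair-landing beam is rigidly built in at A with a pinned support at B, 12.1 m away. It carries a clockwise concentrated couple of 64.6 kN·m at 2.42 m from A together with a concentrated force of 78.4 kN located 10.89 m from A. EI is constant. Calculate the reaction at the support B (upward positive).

R_B = 69.56 kN

Release the roller at B. Primary structure: cantilever fixed at A.
Deflection at B on the released cantilever, summing each load's contribution:
  clockwise couple 64.6 at a = 2.42: M₀a(2L − a)/(2EI) = 1702/EI
  point load 78.4 at a = 10.89: Pa²(3L − a)/(6EI) = 39375/EI
  δ_0 = 41078/EI
Flexibility coefficient — unit upward force at B: δ_{BB} = L³/(3EI) = 590.5/EI.
Compatibility at B: δ_0 − R_B·δ_{BB} = 0, so R_B = 41078/590.5 = 69.56 kN.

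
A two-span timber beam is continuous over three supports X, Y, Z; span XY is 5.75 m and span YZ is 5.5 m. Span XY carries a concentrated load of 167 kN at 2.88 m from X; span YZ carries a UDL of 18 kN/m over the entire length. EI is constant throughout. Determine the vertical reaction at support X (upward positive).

R_X = 61.55 kN

Take M_Y as the redundant. Released structure: two simple spans XY and YZ with a hinge at Y.
Discontinuity in slope at Y on the released structure — sum the simple-span end rotations:
  span XY: point load 167 at a = 2.88: Pab(L + a)/(6LEI) = 345.3/EI
  span YZ: UDL 18: wL³/(24EI) = 124.8/EI
  relative rotation θ_0 = (345.3 + 124.8)/EI = 470.1/EI
A unit hogging moment at Y produces rotation L₁/(3EI) + L₂/(3EI) = 3.75/EI.
Compatibility: M_Y·(L₁+L₂)/(3EI) = θ_0, giving M_Y = 125.4 kN·m (hogging).
Span XY, ΣM about X with M_Y applied at Y: R_Y^{XY}·5.75 = 481 + 125.4, so R_Y^{XY} = 105.4 kN and R_X = 167 − 105.4 = 61.55 kN.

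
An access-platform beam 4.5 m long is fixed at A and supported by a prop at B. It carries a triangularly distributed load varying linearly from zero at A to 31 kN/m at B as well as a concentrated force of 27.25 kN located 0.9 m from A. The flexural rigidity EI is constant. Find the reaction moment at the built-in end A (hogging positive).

M_A = 54.28 kN·m

Release the roller at B. Primary structure: cantilever fixed at A.
Free-end deflection of the primary structure under the applied loading (downward +):
  triangular load, peak 31 at the free end: 11w₀L⁴/(120EI) = 1165/EI
  point load 27.25 at a = 0.9: Pa²(3L − a)/(6EI) = 46.35/EI
  δ_0 = 1212/EI
Tip deflection under a unit load at B: L³/(3EI) = 30.38/EI.
The prop prevents deflection at B: R_B = δ_0/δ_{BB} = 1212/30.38 = 39.89 kN.
Moment equilibrium about A: M_A = Σ(load moments about A) − R_B·L = 233.8 − 39.89×4.5 = 54.28 kN·m.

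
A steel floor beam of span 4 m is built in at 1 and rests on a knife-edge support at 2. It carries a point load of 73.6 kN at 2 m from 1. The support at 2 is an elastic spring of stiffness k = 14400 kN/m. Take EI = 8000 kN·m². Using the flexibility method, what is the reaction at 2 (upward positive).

Choose R_2 as the redundant. The primary structure is the cantilever fixed at 1.
Primary-structure tip deflection at 2 by superposition:
  point load 73.6 at a = 2: Pa²(3L − a)/(6EI) = 490.7/EI
Tip deflection under a unit load at 2: L³/(3EI) = 21.33/EI.
With EI = 8000 kN·m²: δ_0 = 0.061333 m and δ_{22} = 0.002667 m/kN.
Compatibility — the spring shortens by R_2/k under the reaction it provides: δ_0 − R_2·δ_{22} = R_2/k. With 1/k = 0.000069 m/kN, R_2 = δ_0 / (δ_{22} + 1/k) = 0.061333 / (0.002667 + 0.000069) = 22.42 kN.

R_2 = 22.42 kN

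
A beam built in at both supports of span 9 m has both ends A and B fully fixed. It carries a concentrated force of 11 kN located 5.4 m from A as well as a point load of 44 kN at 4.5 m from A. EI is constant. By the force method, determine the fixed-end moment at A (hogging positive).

Take the two fixed-end moments M_A, M_B as redundants; the released structure is the simple span AB.
On the primary (simply-supported) span, the end slopes from the loading are:
  at A: point load 11 at a = 5.4: Pab(L + b)/(6LEI) = 49.9/EI
  at B: point load 11 at a = 5.4: Pab(L + a)/(6LEI) = 57.02/EI
  at A: point load 44 at a = 4.5: Pab(L + b)/(6LEI) = 222.8/EI
  at B: point load 44 at a = 4.5: Pab(L + a)/(6LEI) = 222.8/EI
  θ_A0 = 272.6/EI,  θ_B0 = 279.8/EI
Flexibility coefficients: a unit moment at one end gives L/(3EI) there and L/(6EI) at the far end, so f₁₁ = f₂₂ = 3/EI and f₁₂ = f₂₁ = 1.5/EI.
Compatibility — zero rotation at each built-in end:
  3 M_A + 1.5 M_B = 272.6
  1.5 M_A + 3 M_B = 279.8
Solving the pair gives M_A = 59 kN·m and M_B = 63.76 kN·m (hogging).

M_A = 59 kN·m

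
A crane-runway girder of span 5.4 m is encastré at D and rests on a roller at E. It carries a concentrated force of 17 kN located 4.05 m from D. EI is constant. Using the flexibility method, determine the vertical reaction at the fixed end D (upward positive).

R_D = 6.242 kN

Remove the prop at E; the released (primary) structure is a cantilever built in at D.
Downward deflection at the released point E due to the loads:
  point load 17 at a = 4.05: Pa²(3L − a)/(6EI) = 564.7/EI
Flexibility coefficient — unit upward force at E: δ_{EE} = L³/(3EI) = 52.49/EI.
The prop prevents deflection at E: R_E = δ_0/δ_{EE} = 564.7/52.49 = 10.76 kN.
Vertical equilibrium: R_D = ΣP − R_E = 17 − 10.76 = 6.242 kN.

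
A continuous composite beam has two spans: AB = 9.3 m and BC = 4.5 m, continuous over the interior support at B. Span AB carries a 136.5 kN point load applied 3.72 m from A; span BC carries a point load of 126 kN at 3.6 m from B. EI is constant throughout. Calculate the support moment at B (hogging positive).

Release continuity at B by inserting a hinge; the redundant is the internal moment M_B. The primary structure is two simply-supported spans AB and BC.
Discontinuity in slope at B on the released structure — sum the simple-span end rotations:
  span AB: point load 136.5 at a = 3.72: Pab(L + a)/(6LEI) = 661.1/EI
  span BC: point load 126 at a = 3.6: Pab(L + b)/(6LEI) = 81.65/EI
  relative rotation θ_0 = (661.1 + 81.65)/EI = 742.8/EI
A unit hogging moment at B produces rotation L₁/(3EI) + L₂/(3EI) = 4.6/EI.
Slope continuity at B: θ_0 = M_B·4.6/EI, so M_B = 742.8/4.6 = 161.5 kN·m (hogging).

M_B = 161.5 kN·m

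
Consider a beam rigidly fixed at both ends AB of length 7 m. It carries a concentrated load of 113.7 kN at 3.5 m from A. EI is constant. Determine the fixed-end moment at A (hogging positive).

M_A = 99.49 kN·m

Release both end moments; the primary structure is a simply-supported span AB with redundants M_A and M_B.
Simple-span end rotations at A and B under the given loads:
  at A: point load 113.7 at a = 3.5: Pab(L + b)/(6LEI) = 348.2/EI
  at B: point load 113.7 at a = 3.5: Pab(L + a)/(6LEI) = 348.2/EI
  θ_A0 = 348.2/EI,  θ_B0 = 348.2/EI
Flexibility coefficients: a unit moment at one end gives L/(3EI) there and L/(6EI) at the far end, so f₁₁ = f₂₂ = 2.333/EI and f₁₂ = f₂₁ = 1.167/EI.
Compatibility — zero rotation at each built-in end:
  2.333 M_A + 1.167 M_B = 348.2
  1.167 M_A + 2.333 M_B = 348.2
Solving the pair gives M_A = 99.49 kN·m and M_B = 99.49 kN·m (hogging).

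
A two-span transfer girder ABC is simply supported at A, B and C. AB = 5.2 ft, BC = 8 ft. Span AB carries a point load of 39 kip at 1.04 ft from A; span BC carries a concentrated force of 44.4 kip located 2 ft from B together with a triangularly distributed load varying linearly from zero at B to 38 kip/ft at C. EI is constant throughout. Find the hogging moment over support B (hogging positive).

M_B = 129 kip·ft

Insert a hinge at B; M_B is the redundant, and each span becomes simply supported.
Discontinuity in slope at B on the released structure — sum the simple-span end rotations:
  span AB: point load 39 at a = 1.04: Pab(L + a)/(6LEI) = 33.75/EI
  span BC: point load 44.4 at a = 2: Pab(L + b)/(6LEI) = 155.4/EI
  span BC: triangular load, peak 38: 7w₀L³/(360EI) = 378.3/EI
  relative rotation θ_0 = (33.75 + 533.7)/EI = 567.5/EI
A unit hogging moment at B produces rotation L₁/(3EI) + L₂/(3EI) = 4.4/EI.
Slope continuity at B: θ_0 = M_B·4.4/EI, so M_B = 567.5/4.4 = 129 kip·ft (hogging).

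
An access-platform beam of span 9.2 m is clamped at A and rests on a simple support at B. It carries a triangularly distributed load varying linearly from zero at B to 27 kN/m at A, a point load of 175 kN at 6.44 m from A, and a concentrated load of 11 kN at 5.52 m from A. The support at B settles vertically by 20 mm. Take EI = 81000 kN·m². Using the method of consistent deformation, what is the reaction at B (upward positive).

Release the roller at B. Primary structure: cantilever fixed at A.
Downward deflection at the released point B due to the loads:
  triangular load, peak 27 at the fixed end: w₀L⁴/(30EI) = 6448/EI
  point load 175 at a = 6.44: Pa²(3L − a)/(6EI) = 25596/EI
  point load 11 at a = 5.52: Pa²(3L − a)/(6EI) = 1233/EI
  δ_0 = 33277/EI
Tip deflection under a unit load at B: L³/(3EI) = 259.6/EI.
With EI = 81000 kN·m²: δ_0 = 0.41083 m and δ_{BB} = 0.003204 m/kN.
Compatibility — the beam at B must follow the support down by 0.02 m: δ_0 − R_B·δ_{BB} = 0.02, so R_B = (0.41083 − 0.02)/0.003204 = 122 kN.

R_B = 122 kN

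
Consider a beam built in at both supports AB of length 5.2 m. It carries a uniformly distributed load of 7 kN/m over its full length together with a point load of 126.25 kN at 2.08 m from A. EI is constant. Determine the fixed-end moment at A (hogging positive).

Release both end moments; the primary structure is a simply-supported span AB with redundants M_A and M_B.
On the primary (simply-supported) span, the end slopes from the loading are:
  at A: UDL 7: wL³/(24EI) = 41.01/EI
  at B: UDL 7: wL³/(24EI) = 41.01/EI
  at A: point load 126.25 at a = 2.08: Pab(L + b)/(6LEI) = 218.5/EI
  at B: point load 126.25 at a = 2.08: Pab(L + a)/(6LEI) = 191.2/EI
  θ_A0 = 259.5/EI,  θ_B0 = 232.2/EI
Flexibility coefficients: a unit moment at one end gives L/(3EI) there and L/(6EI) at the far end, so f₁₁ = f₂₂ = 1.733/EI and f₁₂ = f₂₁ = 0.8667/EI.
Compatibility — zero rotation at each built-in end:
  1.733 M_A + 0.8667 M_B = 259.5
  0.8667 M_A + 1.733 M_B = 232.2
Solving the pair gives M_A = 110.3 kN·m and M_B = 78.8 kN·m (hogging).

M_A = 110.3 kN·m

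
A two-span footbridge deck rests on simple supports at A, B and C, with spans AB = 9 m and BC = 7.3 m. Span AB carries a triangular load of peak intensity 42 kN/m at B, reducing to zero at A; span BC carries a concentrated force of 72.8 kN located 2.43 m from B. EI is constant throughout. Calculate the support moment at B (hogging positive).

Insert a hinge at B; M_B is the redundant, and each span becomes simply supported.
End slopes at the hinge B, treating each span as simply supported:
  span AB: triangular load, peak 42: w₀L³/(45EI) = 680.4/EI
  span BC: point load 72.8 at a = 2.43: Pab(L + b)/(6LEI) = 239.4/EI
  relative rotation θ_0 = (680.4 + 239.4)/EI = 919.8/EI
A unit hogging moment at B produces rotation L₁/(3EI) + L₂/(3EI) = 5.433/EI.
Compatibility: M_B·(L₁+L₂)/(3EI) = θ_0, giving M_B = 169.3 kN·m (hogging).

M_B = 169.3 kN·m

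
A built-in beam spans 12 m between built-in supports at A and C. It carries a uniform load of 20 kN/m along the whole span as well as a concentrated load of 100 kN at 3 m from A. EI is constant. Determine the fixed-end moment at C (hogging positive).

M_C = 296.2 kN·m

Take the two fixed-end moments M_A, M_C as redundants; the released structure is the simple span AC.
On the primary (simply-supported) span, the end slopes from the loading are:
  at A: UDL 20: wL³/(24EI) = 1440/EI
  at C: UDL 20: wL³/(24EI) = 1440/EI
  at A: point load 100 at a = 3: Pab(L + b)/(6LEI) = 787.5/EI
  at C: point load 100 at a = 3: Pab(L + a)/(6LEI) = 562.5/EI
  θ_A0 = 2228/EI,  θ_C0 = 2002/EI
Flexibility coefficients: a unit moment at one end gives L/(3EI) there and L/(6EI) at the far end, so f₁₁ = f₂₂ = 4/EI and f₁₂ = f₂₁ = 2/EI.
Compatibility — zero rotation at each built-in end:
  4 M_A + 2 M_C = 2228
  2 M_A + 4 M_C = 2002
Solving the pair gives M_A = 408.8 kN·m and M_C = 296.2 kN·m (hogging).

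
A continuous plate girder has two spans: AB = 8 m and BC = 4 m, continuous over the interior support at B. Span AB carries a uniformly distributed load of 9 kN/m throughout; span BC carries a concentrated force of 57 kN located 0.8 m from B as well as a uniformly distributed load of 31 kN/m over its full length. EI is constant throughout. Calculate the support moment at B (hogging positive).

M_B = 79.61 kN·m

Release continuity at B by inserting a hinge; the redundant is the internal moment M_B. The primary structure is two simply-supported spans AB and BC.
End slopes at the hinge B, treating each span as simply supported:
  span AB: UDL 9: wL³/(24EI) = 192/EI
  span BC: point load 57 at a = 0.8: Pab(L + b)/(6LEI) = 43.78/EI
  span BC: UDL 31: wL³/(24EI) = 82.67/EI
  relative rotation θ_0 = (192 + 126.4)/EI = 318.4/EI
A unit hogging moment at B produces rotation L₁/(3EI) + L₂/(3EI) = 4/EI.
Slope continuity at B: θ_0 = M_B·4/EI, so M_B = 318.4/4 = 79.61 kN·m (hogging).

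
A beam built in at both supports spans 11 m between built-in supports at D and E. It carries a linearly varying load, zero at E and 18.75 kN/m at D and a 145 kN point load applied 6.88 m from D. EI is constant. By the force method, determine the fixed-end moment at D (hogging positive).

M_D = 253.4 kN·m

Release both end moments; the primary structure is a simply-supported span DE with redundants M_D and M_E.
On the primary (simply-supported) span, the end slopes from the loading are:
  at D: triangular load, peak 18.75: w₀L³/(45EI) = 554.6/EI
  at E: triangular load, peak 18.75: 7w₀L³/(360EI) = 485.3/EI
  at D: point load 145 at a = 6.88: Pab(L + b)/(6LEI) = 941.6/EI
  at E: point load 145 at a = 6.88: Pab(L + a)/(6LEI) = 1113/EI
  θ_D0 = 1496/EI,  θ_E0 = 1599/EI
Flexibility coefficients: a unit moment at one end gives L/(3EI) there and L/(6EI) at the far end, so f₁₁ = f₂₂ = 3.667/EI and f₁₂ = f₂₁ = 1.833/EI.
Compatibility — zero rotation at each built-in end:
  3.667 M_D + 1.833 M_E = 1496
  1.833 M_D + 3.667 M_E = 1599
Solving the pair gives M_D = 253.4 kN·m and M_E = 309.3 kN·m (hogging).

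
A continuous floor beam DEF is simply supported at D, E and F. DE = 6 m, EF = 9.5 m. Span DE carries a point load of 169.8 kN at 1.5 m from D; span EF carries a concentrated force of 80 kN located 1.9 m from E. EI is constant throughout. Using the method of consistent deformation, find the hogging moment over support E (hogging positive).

Release continuity at E by inserting a hinge; the redundant is the internal moment M_E. The primary structure is two simply-supported spans DE and EF.
Discontinuity in slope at E on the released structure — sum the simple-span end rotations:
  span DE: point load 169.8 at a = 1.5: Pab(L + a)/(6LEI) = 238.8/EI
  span EF: point load 80 at a = 1.9: Pab(L + b)/(6LEI) = 346.6/EI
  relative rotation θ_0 = (238.8 + 346.6)/EI = 585.3/EI
A unit hogging moment at E produces rotation L₁/(3EI) + L₂/(3EI) = 5.167/EI.
Compatibility: M_E·(L₁+L₂)/(3EI) = θ_0, giving M_E = 113.3 kN·m (hogging).

M_E = 113.3 kN·m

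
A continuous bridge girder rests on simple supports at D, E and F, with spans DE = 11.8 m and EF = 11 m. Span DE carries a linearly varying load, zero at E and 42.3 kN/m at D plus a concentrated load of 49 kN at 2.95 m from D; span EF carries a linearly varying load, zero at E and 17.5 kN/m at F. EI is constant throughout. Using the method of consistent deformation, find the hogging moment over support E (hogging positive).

Insert a hinge at E; M_E is the redundant, and each span becomes simply supported.
Discontinuity in slope at E on the released structure — sum the simple-span end rotations:
  span DE: triangular load, peak 42.3: 7w₀L³/(360EI) = 1351/EI
  span DE: point load 49 at a = 2.95: Pab(L + a)/(6LEI) = 266.5/EI
  span EF: triangular load, peak 17.5: 7w₀L³/(360EI) = 452.9/EI
  relative rotation θ_0 = (1618 + 452.9)/EI = 2071/EI
A unit hogging moment at E produces rotation L₁/(3EI) + L₂/(3EI) = 7.6/EI.
Compatibility: M_E·(L₁+L₂)/(3EI) = θ_0, giving M_E = 272.5 kN·m (hogging).

M_E = 272.5 kN·m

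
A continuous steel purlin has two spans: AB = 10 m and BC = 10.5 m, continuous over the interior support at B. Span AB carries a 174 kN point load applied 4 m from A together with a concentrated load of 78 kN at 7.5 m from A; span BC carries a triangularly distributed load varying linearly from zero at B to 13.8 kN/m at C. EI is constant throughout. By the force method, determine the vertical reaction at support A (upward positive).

Insert a hinge at B; M_B is the redundant, and each span becomes simply supported.
Rotations at B on the released spans (each span's end-slope, ×1/EI):
  span AB: point load 174 at a = 4: Pab(L + a)/(6LEI) = 974.4/EI
  span AB: point load 78 at a = 7.5: Pab(L + a)/(6LEI) = 426.6/EI
  span BC: triangular load, peak 13.8: 7w₀L³/(360EI) = 310.6/EI
  relative rotation θ_0 = (1401 + 310.6)/EI = 1712/EI
A unit hogging moment at B produces rotation L₁/(3EI) + L₂/(3EI) = 6.833/EI.
Slope continuity at B: θ_0 = M_B·6.833/EI, so M_B = 1712/6.833 = 250.5 kN·m (hogging).
Span AB, ΣM about A with M_B applied at B: R_B^{AB}·10 = 1281 + 250.5, so R_B^{AB} = 153.1 kN and R_A = 252 − 153.1 = 98.85 kN.

R_A = 98.85 kN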